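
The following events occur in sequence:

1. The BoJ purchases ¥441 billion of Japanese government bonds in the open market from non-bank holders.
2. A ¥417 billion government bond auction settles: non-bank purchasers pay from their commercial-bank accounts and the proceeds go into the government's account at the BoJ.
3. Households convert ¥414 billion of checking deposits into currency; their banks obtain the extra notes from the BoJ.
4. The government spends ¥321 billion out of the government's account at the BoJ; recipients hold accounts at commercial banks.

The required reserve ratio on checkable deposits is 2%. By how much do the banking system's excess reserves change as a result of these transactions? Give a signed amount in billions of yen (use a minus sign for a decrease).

Asset purchase (from non-banks) ¥441 billion: reserves +¥441B, deposits +¥441B.
Government account inflow ¥417 billion: reserves −¥417B, deposits −¥417B.
Currency withdrawal ¥414 billion: reserves −¥414B, deposits −¥414B.
Government spending ¥321 billion: reserves +¥321B, deposits +¥321B.
Totals: Δreserves = −¥69B, Δdeposits = −¥69B.
Δrequired reserves = 2% × −¥69B = −¥1.38B.
Δexcess reserves = Δreserves − Δrequired = −¥69B − (−¥1.38B) = -¥67.62 billion.

-¥67.62 billion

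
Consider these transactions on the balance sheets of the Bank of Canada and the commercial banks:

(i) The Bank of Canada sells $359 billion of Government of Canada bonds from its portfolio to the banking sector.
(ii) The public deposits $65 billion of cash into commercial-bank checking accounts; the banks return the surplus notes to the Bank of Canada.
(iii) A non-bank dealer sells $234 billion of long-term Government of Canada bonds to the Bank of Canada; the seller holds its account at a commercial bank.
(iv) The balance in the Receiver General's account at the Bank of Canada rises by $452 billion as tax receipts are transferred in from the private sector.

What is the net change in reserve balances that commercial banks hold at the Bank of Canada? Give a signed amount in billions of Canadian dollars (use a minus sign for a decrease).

-$512 billion

OMO sale (to banks) $359 billion: the buying banks pay out of their reserve balances → −$359B.
Currency deposit $65 billion: returned notes are swapped for reserve credit → +$65B.
Asset purchase (from non-banks) $234 billion: the Bank of Canada pays by crediting reserve accounts → +$234B.
Government account inflow $452 billion: funds move from bank reserves into the government account → −$452B.
Net: −359 + 65 + 234 − 452 = -$512 billion.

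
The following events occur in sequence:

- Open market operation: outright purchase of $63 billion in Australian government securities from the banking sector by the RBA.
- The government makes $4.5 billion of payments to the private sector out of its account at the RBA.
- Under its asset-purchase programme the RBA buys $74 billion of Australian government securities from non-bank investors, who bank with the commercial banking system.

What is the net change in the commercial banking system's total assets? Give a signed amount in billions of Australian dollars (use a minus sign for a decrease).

OMO purchase (from banks) $63 billion: just an asset swap on bank balance sheets → 0.
Government spending $4.5 billion: bank balance sheets expand → +$4.5B.
Asset purchase (from non-banks) $74 billion: bank balance sheets expand → +$74B.
Net: 0 + 4.5 + 74 = +$78.5 billion.

+$78.5 billion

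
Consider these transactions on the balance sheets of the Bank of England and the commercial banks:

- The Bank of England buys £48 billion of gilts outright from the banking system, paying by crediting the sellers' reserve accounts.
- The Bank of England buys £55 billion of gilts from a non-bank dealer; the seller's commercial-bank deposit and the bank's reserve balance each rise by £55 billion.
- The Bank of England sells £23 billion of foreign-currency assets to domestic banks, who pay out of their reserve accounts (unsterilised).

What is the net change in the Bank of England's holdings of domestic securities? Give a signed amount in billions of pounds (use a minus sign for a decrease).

+£103 billion

Bank of England balance sheet:
  Assets:      Securities +£103B, Foreign assets −£23B
  Liabilities: Bank reserves +£80B
So the change in the Bank of England's holdings of domestic securities is +£103 billion.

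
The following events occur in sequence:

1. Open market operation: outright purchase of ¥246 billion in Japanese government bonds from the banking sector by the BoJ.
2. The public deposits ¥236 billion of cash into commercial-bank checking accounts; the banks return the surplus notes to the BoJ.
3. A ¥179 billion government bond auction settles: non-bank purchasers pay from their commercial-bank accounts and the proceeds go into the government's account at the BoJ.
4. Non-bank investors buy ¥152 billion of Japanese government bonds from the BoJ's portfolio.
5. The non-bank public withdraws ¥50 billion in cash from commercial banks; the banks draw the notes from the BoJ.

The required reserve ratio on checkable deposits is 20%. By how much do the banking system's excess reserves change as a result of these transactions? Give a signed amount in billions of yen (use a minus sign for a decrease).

OMO purchase (from banks) ¥246 billion: reserves +¥246B, deposits 0.
Currency deposit ¥236 billion: reserves +¥236B, deposits +¥236B.
Government account inflow ¥179 billion: reserves −¥179B, deposits −¥179B.
Asset sale (to non-banks) ¥152 billion: reserves −¥152B, deposits −¥152B.
Currency withdrawal ¥50 billion: reserves −¥50B, deposits −¥50B.
Totals: Δreserves = +¥101B, Δdeposits = −¥145B.
Δrequired reserves = 20% × −¥145B = −¥29B.
Δexcess reserves = Δreserves − Δrequired = +¥101B − (−¥29B) = +¥130 billion.

+¥130 billion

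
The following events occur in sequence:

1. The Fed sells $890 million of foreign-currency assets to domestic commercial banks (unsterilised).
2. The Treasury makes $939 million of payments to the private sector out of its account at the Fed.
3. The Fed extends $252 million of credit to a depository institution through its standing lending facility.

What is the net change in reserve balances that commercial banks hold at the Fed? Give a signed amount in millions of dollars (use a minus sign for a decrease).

+$301 million

FX sale $890 million: the buying banks pay out of their reserve balances → −$890M.
Government spending $939 million: government payments flow into bank reserve accounts → +$939M.
Discount-window loan $252 million: the loan is credited to the bank's reserve account → +$252M.
Net: −890 + 939 + 252 = +$301 million.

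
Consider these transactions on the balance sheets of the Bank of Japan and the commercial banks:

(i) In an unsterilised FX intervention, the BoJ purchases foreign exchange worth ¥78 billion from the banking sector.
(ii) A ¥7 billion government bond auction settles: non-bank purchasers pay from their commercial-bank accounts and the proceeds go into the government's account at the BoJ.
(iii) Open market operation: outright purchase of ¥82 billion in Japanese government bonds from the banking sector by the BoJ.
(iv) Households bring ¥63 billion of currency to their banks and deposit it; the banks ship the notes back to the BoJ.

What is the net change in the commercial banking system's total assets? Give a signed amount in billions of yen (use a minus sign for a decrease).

FX purchase ¥78 billion: just an asset swap on bank balance sheets → 0.
Government account inflow ¥7 billion: bank balance sheets shrink → −¥7B.
OMO purchase (from banks) ¥82 billion: just an asset swap on bank balance sheets → 0.
Currency deposit ¥63 billion: bank balance sheets expand → +¥63B.
Net: 0 − 7 + 0 + 63 = +¥56 billion.

+¥56 billion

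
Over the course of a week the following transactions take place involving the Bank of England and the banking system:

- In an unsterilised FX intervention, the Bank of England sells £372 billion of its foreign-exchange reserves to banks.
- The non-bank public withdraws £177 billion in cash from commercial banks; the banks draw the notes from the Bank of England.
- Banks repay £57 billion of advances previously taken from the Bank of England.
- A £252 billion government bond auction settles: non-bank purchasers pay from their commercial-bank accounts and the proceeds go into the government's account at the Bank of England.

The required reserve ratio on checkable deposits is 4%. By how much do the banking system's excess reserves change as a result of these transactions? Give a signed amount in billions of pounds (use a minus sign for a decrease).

FX sale £372 billion: reserves −£372B, deposits 0.
Currency withdrawal £177 billion: reserves −£177B, deposits −£177B.
Discount-window repayment £57 billion: reserves −£57B, deposits 0.
Government account inflow £252 billion: reserves −£252B, deposits −£252B.
Totals: Δreserves = −£858B, Δdeposits = −£429B.
Δrequired reserves = 4% × −£429B = −£17.16B.
Δexcess reserves = Δreserves − Δrequired = −£858B − (−£17.16B) = -£840.84 billion.

-£840.84 billion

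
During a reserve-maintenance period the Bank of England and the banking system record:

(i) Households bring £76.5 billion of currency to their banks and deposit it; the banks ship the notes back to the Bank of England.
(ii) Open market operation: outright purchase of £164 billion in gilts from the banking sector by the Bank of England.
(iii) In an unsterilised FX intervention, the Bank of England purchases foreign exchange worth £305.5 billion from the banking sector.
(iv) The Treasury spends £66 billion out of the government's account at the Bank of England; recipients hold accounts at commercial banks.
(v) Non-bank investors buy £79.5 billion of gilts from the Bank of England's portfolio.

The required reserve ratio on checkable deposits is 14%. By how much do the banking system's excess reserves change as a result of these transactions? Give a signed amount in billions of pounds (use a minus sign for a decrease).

+£523.68 billion

Currency deposit £76.5 billion: reserves +£76.5B, deposits +£76.5B.
OMO purchase (from banks) £164 billion: reserves +£164B, deposits 0.
FX purchase £305.5 billion: reserves +£305.5B, deposits 0.
Government spending £66 billion: reserves +£66B, deposits +£66B.
Asset sale (to non-banks) £79.5 billion: reserves −£79.5B, deposits −£79.5B.
Totals: Δreserves = +£532.5B, Δdeposits = +£63B.
Δrequired reserves = 14% × +£63B = +£8.82B.
Δexcess reserves = Δreserves − Δrequired = +£532.5B − (+£8.82B) = +£523.68 billion.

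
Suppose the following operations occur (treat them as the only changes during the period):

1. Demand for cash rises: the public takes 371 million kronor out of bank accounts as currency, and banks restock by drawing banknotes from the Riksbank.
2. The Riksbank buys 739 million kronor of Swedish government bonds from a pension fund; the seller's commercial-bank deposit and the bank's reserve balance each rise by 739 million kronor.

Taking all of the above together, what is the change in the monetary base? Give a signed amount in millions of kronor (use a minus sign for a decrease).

+739 million

Riksbank balance sheet:
  Assets:      Securities +739M
  Liabilities: Bank reserves +368M, Currency in circulation +371M
Monetary base = currency + reserves: +371M + (+368M) = +739 million.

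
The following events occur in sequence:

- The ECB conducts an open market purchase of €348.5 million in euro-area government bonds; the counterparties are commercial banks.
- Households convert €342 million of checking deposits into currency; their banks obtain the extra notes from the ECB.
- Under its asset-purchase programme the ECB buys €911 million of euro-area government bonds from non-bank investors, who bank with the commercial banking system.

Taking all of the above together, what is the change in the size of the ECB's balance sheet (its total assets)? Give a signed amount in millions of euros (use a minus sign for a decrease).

OMO purchase (from banks) €348.5 million: an ECB asset is acquired → +€348.5M.
Currency withdrawal €342 million: only the composition of liabilities changes → 0.
Asset purchase (from non-banks) €911 million: an ECB asset is acquired → +€911M.
Net: 348.5 + 0 + 911 = +€1259.5 million.

+€1259.5 million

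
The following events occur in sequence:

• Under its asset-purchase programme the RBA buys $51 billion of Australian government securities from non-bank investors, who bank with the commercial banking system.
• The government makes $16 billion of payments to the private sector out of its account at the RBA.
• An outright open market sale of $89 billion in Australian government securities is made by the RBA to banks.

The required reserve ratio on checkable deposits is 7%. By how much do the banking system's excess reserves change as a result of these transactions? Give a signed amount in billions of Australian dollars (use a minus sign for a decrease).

Asset purchase (from non-banks) $51 billion: reserves +$51B, deposits +$51B.
Government spending $16 billion: reserves +$16B, deposits +$16B.
OMO sale (to banks) $89 billion: reserves −$89B, deposits 0.
Totals: Δreserves = −$22B, Δdeposits = +$67B.
Δrequired reserves = 7% × +$67B = +$4.69B.
Δexcess reserves = Δreserves − Δrequired = −$22B − (+$4.69B) = -$26.69 billion.

-$26.69 billion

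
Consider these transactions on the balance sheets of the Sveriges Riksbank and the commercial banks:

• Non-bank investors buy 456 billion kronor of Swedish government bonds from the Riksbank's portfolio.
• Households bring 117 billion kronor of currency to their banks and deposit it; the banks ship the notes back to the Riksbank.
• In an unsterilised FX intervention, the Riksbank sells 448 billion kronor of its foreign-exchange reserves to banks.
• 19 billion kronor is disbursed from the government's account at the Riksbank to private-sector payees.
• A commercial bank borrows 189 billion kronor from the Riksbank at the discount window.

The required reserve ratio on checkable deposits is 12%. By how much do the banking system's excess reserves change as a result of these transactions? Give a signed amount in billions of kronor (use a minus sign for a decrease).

-540.6 billion

Asset sale (to non-banks) 456 billion kronor: reserves −456B, deposits −456B.
Currency deposit 117 billion kronor: reserves +117B, deposits +117B.
FX sale 448 billion kronor: reserves −448B, deposits 0.
Government spending 19 billion kronor: reserves +19B, deposits +19B.
Discount-window loan 189 billion kronor: reserves +189B, deposits 0.
Totals: Δreserves = −579B, Δdeposits = −320B.
Δrequired reserves = 12% × −320B = −38.4B.
Δexcess reserves = Δreserves − Δrequired = −579B − (−38.4B) = -540.6 billion.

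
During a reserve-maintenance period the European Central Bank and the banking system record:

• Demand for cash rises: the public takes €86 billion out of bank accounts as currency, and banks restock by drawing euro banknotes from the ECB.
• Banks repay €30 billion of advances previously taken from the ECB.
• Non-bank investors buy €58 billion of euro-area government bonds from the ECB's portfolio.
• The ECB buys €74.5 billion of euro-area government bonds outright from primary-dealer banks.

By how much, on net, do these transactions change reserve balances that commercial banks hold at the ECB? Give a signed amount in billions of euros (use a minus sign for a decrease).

-€99.5 billion

ECB balance sheet:
  Assets:      Securities +€16.5B, Loans to banks −€30B
  Liabilities: Bank reserves −€99.5B, Currency in circulation +€86B
So the change in reserve balances that commercial banks hold at the ECB is -€99.5 billion.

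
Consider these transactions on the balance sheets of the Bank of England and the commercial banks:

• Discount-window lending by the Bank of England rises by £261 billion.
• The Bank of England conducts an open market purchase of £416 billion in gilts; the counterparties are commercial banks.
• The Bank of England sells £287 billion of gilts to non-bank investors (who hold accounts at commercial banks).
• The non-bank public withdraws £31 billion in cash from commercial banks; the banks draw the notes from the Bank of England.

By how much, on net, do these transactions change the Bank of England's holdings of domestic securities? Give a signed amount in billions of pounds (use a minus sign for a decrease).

+£129 billion

Bank of England balance sheet:
  Assets:      Securities +£129B, Loans to banks +£261B
  Liabilities: Bank reserves +£359B, Currency in circulation +£31B
So the change in the Bank of England's holdings of domestic securities is +£129 billion.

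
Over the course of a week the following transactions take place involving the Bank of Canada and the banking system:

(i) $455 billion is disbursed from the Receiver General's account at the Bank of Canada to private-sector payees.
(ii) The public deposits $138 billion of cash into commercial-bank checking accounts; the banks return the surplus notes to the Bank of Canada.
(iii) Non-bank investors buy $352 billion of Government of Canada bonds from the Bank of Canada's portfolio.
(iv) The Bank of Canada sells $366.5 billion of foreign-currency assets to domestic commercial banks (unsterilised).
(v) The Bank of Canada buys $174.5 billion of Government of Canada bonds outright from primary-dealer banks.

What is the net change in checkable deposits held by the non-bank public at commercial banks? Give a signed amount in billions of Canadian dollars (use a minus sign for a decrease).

Bank of Canada balance sheet:
  Assets:      Securities −$177.5B, Foreign assets −$366.5B
  Liabilities: Bank reserves +$49B, Currency in circulation −$138B, Government deposits −$455B
Commercial banking system:
  Assets:      Reserves at CB +$49B, Securities −$174.5B, Foreign assets +$366.5B
  Liabilities: Checkable deposits +$241B
So the change in checkable deposits held by the non-bank public at commercial banks is +$241 billion.

+$241 billion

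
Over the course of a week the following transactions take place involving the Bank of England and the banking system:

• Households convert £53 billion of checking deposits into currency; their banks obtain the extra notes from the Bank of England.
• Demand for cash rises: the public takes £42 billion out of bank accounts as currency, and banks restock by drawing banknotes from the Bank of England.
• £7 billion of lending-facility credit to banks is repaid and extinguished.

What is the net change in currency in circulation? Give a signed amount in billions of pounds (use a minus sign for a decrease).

+£95 billion

Currency withdrawal £53 billion: notes leave the central bank → +£53B.
Currency withdrawal £42 billion: notes leave the central bank → +£42B.
Discount-window repayment £7 billion: no currency enters or leaves circulation → 0.
Net: 53 + 42 + 0 = +£95 billion.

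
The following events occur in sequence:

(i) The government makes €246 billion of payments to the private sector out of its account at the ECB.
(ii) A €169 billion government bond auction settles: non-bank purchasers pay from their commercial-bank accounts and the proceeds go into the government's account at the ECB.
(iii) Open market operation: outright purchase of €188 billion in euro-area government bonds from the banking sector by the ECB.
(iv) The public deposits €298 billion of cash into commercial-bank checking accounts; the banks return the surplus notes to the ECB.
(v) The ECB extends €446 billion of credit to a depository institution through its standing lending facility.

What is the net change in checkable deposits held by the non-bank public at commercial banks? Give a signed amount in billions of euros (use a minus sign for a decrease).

ECB balance sheet:
  Assets:      Securities +€188B, Loans to banks +€446B
  Liabilities: Bank reserves +€1009B, Currency in circulation −€298B, Government deposits −€77B
Commercial banking system:
  Assets:      Reserves at CB +€1009B, Securities −€188B
  Liabilities: Checkable deposits +€375B, Borrowings from CB +€446B
So the change in checkable deposits held by the non-bank public at commercial banks is +€375 billion.

+€375 billion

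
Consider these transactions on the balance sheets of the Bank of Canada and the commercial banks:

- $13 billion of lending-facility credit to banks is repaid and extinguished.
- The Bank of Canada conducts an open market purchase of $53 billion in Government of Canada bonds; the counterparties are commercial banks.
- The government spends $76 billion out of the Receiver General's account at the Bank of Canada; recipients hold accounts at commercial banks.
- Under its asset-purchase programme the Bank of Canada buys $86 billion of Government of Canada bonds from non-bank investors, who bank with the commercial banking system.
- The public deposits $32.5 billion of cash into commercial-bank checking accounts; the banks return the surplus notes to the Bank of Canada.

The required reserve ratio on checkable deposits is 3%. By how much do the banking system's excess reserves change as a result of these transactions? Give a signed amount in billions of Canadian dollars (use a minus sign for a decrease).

+$228.665 billion

Discount-window repayment $13 billion: reserves −$13B, deposits 0.
OMO purchase (from banks) $53 billion: reserves +$53B, deposits 0.
Government spending $76 billion: reserves +$76B, deposits +$76B.
Asset purchase (from non-banks) $86 billion: reserves +$86B, deposits +$86B.
Currency deposit $32.5 billion: reserves +$32.5B, deposits +$32.5B.
Totals: Δreserves = +$234.5B, Δdeposits = +$194.5B.
Δrequired reserves = 3% × +$194.5B = +$5.835B.
Δexcess reserves = Δreserves − Δrequired = +$234.5B − (+$5.835B) = +$228.665 billion.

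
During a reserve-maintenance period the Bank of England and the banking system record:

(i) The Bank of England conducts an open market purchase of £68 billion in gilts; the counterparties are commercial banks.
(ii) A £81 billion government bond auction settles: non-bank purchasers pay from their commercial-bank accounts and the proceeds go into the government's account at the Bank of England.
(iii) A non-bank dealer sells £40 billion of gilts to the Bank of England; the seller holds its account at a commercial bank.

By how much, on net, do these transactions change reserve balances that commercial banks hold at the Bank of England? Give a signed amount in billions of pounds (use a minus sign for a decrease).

OMO purchase (from banks) £68 billion: the Bank of England pays by crediting reserve accounts → +£68B.
Government account inflow £81 billion: funds move from bank reserves into the government account → −£81B.
Asset purchase (from non-banks) £40 billion: the Bank of England pays by crediting reserve accounts → +£40B.
Net: 68 − 81 + 40 = +£27 billion.

+£27 billion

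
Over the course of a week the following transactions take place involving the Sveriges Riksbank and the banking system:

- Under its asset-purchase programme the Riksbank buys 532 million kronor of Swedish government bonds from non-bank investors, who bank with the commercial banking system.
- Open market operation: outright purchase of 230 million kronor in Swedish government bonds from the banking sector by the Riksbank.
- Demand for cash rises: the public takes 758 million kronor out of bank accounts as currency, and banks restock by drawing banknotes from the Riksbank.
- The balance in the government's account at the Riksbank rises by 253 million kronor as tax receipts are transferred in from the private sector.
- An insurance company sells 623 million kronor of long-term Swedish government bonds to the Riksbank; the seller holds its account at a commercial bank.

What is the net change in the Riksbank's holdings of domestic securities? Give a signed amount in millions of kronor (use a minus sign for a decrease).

+1385 million

Asset purchase (from non-banks) 532 million kronor: securities added to the Riksbank's portfolio → +532M.
OMO purchase (from banks) 230 million kronor: securities added to the Riksbank's portfolio → +230M.
Currency withdrawal 758 million kronor: the Riksbank's securities portfolio is untouched → 0.
Government account inflow 253 million kronor: the Riksbank's securities portfolio is untouched → 0.
Asset purchase (from non-banks) 623 million kronor: securities added to the Riksbank's portfolio → +623M.
Net: 532 + 230 + 0 + 0 + 623 = +1385 million.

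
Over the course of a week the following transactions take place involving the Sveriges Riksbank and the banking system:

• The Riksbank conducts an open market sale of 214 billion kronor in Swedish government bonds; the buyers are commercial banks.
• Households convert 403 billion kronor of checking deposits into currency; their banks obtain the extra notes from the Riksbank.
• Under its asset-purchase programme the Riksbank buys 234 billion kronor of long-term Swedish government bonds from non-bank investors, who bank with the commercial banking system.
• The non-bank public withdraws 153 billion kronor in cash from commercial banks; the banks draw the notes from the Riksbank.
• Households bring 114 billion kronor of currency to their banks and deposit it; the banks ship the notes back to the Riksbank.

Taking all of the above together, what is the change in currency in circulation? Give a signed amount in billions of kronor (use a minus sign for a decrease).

Riksbank balance sheet:
  Assets:      Securities +20B
  Liabilities: Bank reserves −422B, Currency in circulation +442B
So the change in currency in circulation is +442 billion.

+442 billion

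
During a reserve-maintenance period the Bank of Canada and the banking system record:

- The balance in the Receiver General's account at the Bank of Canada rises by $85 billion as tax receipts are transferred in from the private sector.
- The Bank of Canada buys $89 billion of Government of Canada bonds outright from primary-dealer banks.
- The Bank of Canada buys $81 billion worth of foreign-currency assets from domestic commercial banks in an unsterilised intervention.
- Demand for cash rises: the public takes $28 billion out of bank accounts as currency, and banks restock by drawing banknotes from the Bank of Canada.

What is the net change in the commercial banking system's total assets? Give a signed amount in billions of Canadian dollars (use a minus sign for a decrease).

-$113 billion

Bank of Canada balance sheet:
  Assets:      Securities +$89B, Foreign assets +$81B
  Liabilities: Bank reserves +$57B, Currency in circulation +$28B, Government deposits +$85B
Commercial banking system:
  Assets:      Reserves at CB +$57B, Securities −$89B, Foreign assets −$81B
  Liabilities: Checkable deposits −$113B
Change in total bank assets = -$113 billion.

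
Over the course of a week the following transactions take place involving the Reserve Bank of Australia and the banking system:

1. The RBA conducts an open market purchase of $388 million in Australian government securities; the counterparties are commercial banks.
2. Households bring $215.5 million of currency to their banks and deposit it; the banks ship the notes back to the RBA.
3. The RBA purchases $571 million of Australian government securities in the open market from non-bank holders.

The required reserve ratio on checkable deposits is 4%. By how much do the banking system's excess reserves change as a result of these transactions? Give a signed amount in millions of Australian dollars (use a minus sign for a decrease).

+$1143.04 million

OMO purchase (from banks) $388 million: reserves +$388M, deposits 0.
Currency deposit $215.5 million: reserves +$215.5M, deposits +$215.5M.
Asset purchase (from non-banks) $571 million: reserves +$571M, deposits +$571M.
Totals: Δreserves = +$1174.5M, Δdeposits = +$786.5M.
Δrequired reserves = 4% × +$786.5M = +$31.46M.
Δexcess reserves = Δreserves − Δrequired = +$1174.5M − (+$31.46M) = +$1143.04 million.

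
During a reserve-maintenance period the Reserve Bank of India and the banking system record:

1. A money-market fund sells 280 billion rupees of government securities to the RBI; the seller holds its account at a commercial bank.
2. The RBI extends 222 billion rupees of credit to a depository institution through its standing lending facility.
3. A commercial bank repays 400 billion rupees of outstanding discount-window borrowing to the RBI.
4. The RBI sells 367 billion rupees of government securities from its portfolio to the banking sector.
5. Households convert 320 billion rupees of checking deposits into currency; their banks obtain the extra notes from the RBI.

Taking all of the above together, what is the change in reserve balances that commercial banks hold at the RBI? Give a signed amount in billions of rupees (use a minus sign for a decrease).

-585 billion

RBI balance sheet:
  Assets:      Securities −87B, Loans to banks −178B
  Liabilities: Bank reserves −585B, Currency in circulation +320B
Commercial banking system:
  Assets:      Reserves at CB −585B, Securities +367B
  Liabilities: Checkable deposits −40B, Borrowings from CB −178B
So the change in reserve balances that commercial banks hold at the RBI is -585 billion.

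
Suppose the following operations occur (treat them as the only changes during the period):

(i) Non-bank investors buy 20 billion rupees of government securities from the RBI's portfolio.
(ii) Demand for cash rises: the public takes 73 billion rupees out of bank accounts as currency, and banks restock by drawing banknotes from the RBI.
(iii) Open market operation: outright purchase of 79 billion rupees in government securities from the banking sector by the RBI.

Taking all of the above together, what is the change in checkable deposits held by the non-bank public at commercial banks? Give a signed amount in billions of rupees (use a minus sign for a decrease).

RBI balance sheet:
  Assets:      Securities +59B
  Liabilities: Bank reserves −14B, Currency in circulation +73B
Commercial banking system:
  Assets:      Reserves at CB −14B, Securities −79B
  Liabilities: Checkable deposits −93B
So the change in checkable deposits held by the non-bank public at commercial banks is -93 billion.

-93 billion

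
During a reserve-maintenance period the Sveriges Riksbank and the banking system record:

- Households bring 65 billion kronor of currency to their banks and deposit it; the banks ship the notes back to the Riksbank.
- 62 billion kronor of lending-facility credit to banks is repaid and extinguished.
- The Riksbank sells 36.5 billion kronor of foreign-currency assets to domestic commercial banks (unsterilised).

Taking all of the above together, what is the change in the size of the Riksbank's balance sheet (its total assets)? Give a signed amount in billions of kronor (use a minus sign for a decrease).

-98.5 billion

Currency deposit 65 billion kronor: only the composition of liabilities changes → 0.
Discount-window repayment 62 billion kronor: a Riksbank asset is shed → −62B.
FX sale 36.5 billion kronor: a Riksbank asset is shed → −36.5B.
Net: 0 − 62 − 36.5 = -98.5 billion.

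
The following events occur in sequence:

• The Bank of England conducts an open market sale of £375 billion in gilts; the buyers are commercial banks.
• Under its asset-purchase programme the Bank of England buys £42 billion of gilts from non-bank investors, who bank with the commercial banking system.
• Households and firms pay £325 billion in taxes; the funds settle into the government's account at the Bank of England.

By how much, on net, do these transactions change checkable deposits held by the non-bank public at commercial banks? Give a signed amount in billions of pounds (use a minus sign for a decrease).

-£283 billion

OMO sale (to banks) £375 billion: the counterparty is a bank, so public deposits are unchanged → 0.
Asset purchase (from non-banks) £42 billion: non-bank counterparties' bank balances rise → +£42B.
Government account inflow £325 billion: non-bank counterparties' bank balances fall → −£325B.
Net: 0 + 42 − 325 = -£283 billion.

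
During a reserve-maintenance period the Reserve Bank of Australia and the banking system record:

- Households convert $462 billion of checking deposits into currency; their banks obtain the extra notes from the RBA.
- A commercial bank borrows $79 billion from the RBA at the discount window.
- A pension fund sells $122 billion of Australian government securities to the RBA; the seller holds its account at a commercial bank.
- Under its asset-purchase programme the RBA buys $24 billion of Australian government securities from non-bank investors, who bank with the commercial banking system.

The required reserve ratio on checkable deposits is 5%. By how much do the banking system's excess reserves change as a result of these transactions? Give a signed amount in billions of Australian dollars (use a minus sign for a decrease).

Currency withdrawal $462 billion: reserves −$462B, deposits −$462B.
Discount-window loan $79 billion: reserves +$79B, deposits 0.
Asset purchase (from non-banks) $122 billion: reserves +$122B, deposits +$122B.
Asset purchase (from non-banks) $24 billion: reserves +$24B, deposits +$24B.
Totals: Δreserves = −$237B, Δdeposits = −$316B.
Δrequired reserves = 5% × −$316B = −$15.8B.
Δexcess reserves = Δreserves − Δrequired = −$237B − (−$15.8B) = -$221.2 billion.

-$221.2 billion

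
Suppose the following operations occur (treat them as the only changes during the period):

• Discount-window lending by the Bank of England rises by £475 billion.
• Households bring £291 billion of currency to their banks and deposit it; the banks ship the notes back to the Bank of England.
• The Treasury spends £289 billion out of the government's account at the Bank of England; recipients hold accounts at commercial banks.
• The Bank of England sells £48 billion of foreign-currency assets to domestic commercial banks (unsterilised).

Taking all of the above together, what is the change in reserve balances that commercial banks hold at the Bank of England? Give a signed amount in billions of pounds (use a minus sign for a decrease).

+£1007 billion

Discount-window loan £475 billion: the loan is credited to the bank's reserve account → +£475B.
Currency deposit £291 billion: returned notes are swapped for reserve credit → +£291B.
Government spending £289 billion: government payments flow into bank reserve accounts → +£289B.
FX sale £48 billion: the buying banks pay out of their reserve balances → −£48B.
Net: 475 + 291 + 289 − 48 = +£1007 billion.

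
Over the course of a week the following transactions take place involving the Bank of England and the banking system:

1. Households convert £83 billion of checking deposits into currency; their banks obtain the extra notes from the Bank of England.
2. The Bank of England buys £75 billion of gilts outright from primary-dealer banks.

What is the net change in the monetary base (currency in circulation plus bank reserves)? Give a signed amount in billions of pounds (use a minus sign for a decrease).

Bank of England balance sheet:
  Assets:      Securities +£75B
  Liabilities: Bank reserves −£8B, Currency in circulation +£83B
Commercial banking system:
  Assets:      Reserves at CB −£8B, Securities −£75B
  Liabilities: Checkable deposits −£83B
Monetary base = currency + reserves: +£83B + (−£8B) = +£75 billion.

+£75 billion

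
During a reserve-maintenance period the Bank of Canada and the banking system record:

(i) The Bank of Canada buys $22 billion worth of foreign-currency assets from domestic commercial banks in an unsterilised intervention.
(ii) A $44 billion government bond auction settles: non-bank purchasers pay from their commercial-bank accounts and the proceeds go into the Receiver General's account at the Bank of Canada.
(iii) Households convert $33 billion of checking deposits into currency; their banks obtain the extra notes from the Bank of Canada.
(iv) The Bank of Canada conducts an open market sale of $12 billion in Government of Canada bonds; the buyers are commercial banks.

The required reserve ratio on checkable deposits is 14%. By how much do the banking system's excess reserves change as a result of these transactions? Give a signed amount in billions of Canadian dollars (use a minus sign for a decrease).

FX purchase $22 billion: reserves +$22B, deposits 0.
Government account inflow $44 billion: reserves −$44B, deposits −$44B.
Currency withdrawal $33 billion: reserves −$33B, deposits −$33B.
OMO sale (to banks) $12 billion: reserves −$12B, deposits 0.
Totals: Δreserves = −$67B, Δdeposits = −$77B.
Δrequired reserves = 14% × −$77B = −$10.78B.
Δexcess reserves = Δreserves − Δrequired = −$67B − (−$10.78B) = -$56.22 billion.

-$56.22 billion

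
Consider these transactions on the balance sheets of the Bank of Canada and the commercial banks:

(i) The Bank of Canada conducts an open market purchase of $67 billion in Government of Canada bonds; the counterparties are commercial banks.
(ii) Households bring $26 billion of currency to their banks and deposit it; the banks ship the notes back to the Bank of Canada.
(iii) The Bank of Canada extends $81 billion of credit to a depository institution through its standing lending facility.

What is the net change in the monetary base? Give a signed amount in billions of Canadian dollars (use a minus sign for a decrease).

+$148 billion

Bank of Canada balance sheet:
  Assets:      Securities +$67B, Loans to banks +$81B
  Liabilities: Bank reserves +$174B, Currency in circulation −$26B
Commercial banking system:
  Assets:      Reserves at CB +$174B, Securities −$67B
  Liabilities: Checkable deposits +$26B, Borrowings from CB +$81B
Monetary base = currency + reserves: −$26B + (+$174B) = +$148 billion.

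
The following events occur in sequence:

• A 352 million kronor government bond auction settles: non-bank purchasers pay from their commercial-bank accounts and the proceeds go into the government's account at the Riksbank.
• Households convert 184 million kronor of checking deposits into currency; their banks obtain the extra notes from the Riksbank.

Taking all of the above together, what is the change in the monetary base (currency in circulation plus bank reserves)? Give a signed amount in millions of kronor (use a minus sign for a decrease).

Government account inflow 352 million kronor: reserves shift to a non-base liability → −352M.
Currency withdrawal 184 million kronor: just a shift between currency and reserves — both are base money → 0.
Net: −352 + 0 = -352 million.

-352 million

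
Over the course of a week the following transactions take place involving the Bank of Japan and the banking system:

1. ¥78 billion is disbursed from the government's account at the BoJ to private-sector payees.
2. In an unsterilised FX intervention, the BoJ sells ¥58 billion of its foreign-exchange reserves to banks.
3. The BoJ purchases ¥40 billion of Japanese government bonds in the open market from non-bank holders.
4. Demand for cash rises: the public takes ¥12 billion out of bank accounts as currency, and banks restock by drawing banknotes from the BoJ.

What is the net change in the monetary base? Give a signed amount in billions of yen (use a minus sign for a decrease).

+¥60 billion

Government spending ¥78 billion: a non-base liability converts back to reserves → +¥78B.
FX sale ¥58 billion: BoJ balance sheet contracts → −¥58B.
Asset purchase (from non-banks) ¥40 billion: BoJ balance sheet expands → +¥40B.
Currency withdrawal ¥12 billion: just a shift between currency and reserves — both are base money → 0.
Net: 78 − 58 + 40 + 0 = +¥60 billion.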